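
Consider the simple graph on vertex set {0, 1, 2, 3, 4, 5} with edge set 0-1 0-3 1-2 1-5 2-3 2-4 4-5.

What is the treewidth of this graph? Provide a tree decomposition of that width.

Each bag holds 3 vertices, so the decomposition has width 2, which upper-bounds the treewidth. The edges 5–4–2–1–5 form a cycle, so G is not a tree and its treewidth is at least 2. Therefore the treewidth is 2.

Treewidth 2.
One such decomposition:
Bags: B1 = {1, 4, 5}  B2 = {1, 2, 4}  B3 = {0, 1, 2}  B4 = {0, 2, 3}
Tree: B1–B2, B2–B3, B3–B4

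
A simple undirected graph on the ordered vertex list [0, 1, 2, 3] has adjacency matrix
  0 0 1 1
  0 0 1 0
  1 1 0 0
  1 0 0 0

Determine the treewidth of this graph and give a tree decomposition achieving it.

Each bag holds 2 vertices, so the decomposition has width 1, which upper-bounds the treewidth. Since G has at least one edge (e.g. 3–0), it is not an edgeless graph, so tw(G) ≥ 1. The upper and lower bounds meet at 1, so that is the treewidth.

Treewidth 1.
Bags: B1 = {0, 3}  B2 = {0, 2}  B3 = {1, 2}
Tree: B1–B2, B2–B3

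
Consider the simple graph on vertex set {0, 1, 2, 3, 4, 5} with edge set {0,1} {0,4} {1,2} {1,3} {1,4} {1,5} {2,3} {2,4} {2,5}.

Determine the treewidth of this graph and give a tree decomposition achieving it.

Treewidth 2.
One such decomposition:
Bags: B1 = {1, 2, 5}  B2 = {1, 2, 4}  B3 = {1, 2, 3}  B4 = {0, 1, 4}
Tree: B1–B2, B2–B3, B2–B4

Each bag holds 3 vertices, so the decomposition has width 2, which upper-bounds the treewidth. On the other hand G contains the 3-clique {0, 1, 4}. A clique must lie in a single bag of any decomposition, so no decomposition can have width below 2. Combining the bounds, tw(G) = 2.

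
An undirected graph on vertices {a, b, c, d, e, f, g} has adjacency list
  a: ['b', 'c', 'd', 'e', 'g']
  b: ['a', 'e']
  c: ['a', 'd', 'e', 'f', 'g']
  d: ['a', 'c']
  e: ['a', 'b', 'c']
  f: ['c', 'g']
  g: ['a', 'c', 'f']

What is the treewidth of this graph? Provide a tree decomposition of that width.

Treewidth 2.
One such decomposition:
Bags: B1 = {a, c, g}  B2 = {a, c, e}  B3 = {a, c, d}  B4 = {c, f, g}  B5 = {a, b, e}
Tree: B1–B2, B1–B3, B1–B4, B2–B5

Each bag holds 3 vertices, so the decomposition has width 2, which upper-bounds the treewidth. Conversely, {a, c, d} is a clique of size 3, and the vertices of any clique must share a bag in every tree decomposition; so some bag has ≥ 3 vertices and tw(G) ≥ 2. Combining the bounds, tw(G) = 2.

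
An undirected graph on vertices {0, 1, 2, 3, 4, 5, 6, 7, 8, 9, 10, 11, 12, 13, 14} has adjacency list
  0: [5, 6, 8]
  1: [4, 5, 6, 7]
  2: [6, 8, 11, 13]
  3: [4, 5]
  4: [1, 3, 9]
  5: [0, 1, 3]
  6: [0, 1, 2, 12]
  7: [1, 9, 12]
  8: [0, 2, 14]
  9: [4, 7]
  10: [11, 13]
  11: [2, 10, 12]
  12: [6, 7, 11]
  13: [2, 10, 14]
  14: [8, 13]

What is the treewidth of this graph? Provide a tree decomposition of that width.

Treewidth 3.
Bags: B1 = {8, 10, 13, 14}  B2 = {2, 8, 10, 13}  B3 = {2, 8, 10, 11}  B4 = {0, 2, 8, 11}  B5 = {0, 2, 6, 11}  B6 = {0, 6, 11, 12}  B7 = {0, 5, 6, 12}  B8 = {1, 5, 6, 12}  B9 = {1, 5, 7, 12}  B10 = {1, 3, 5, 7}  B11 = {1, 3, 4, 7}  B12 = {3, 4, 7, 9}
Tree: B1–B2, B2–B3, B3–B4, B4–B5, B5–B6, B6–B7, B7–B8, B8–B9, B9–B10, B10–B11, B11–B12

The largest bag has 4 vertices, giving width 3; this decomposition certifies tw(G) ≤ 3. For the lower bound: the 4 vertex sets {10,13,14}, {8}, {2}, {0,6,11,12} are disjoint, each induces a connected subgraph, and every pair is joined by at least one edge of G. Contracting each set to a single vertex therefore yields K_{4} as a minor, and since treewidth is minor-monotone, tw(G) ≥ tw(K_{4}) = 3. The upper and lower bounds meet at 3, so that is the treewidth.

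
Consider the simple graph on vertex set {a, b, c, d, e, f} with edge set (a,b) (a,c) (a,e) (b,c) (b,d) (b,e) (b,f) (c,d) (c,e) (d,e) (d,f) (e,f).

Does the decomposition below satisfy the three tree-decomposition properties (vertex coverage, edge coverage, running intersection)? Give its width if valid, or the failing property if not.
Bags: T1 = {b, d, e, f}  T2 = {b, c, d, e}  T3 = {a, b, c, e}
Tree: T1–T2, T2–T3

Yes; width 3.

Vertex coverage: the bags together contain {a, b, c, d, e, f}, the full vertex set. Edge coverage: each edge of G has both endpoints in at least one bag. Running intersection: for every vertex, the bags containing it form a connected subtree. All three properties hold, so this is a valid tree decomposition of width max|bag| − 1 = 3, and hence tw(G) ≤ 3.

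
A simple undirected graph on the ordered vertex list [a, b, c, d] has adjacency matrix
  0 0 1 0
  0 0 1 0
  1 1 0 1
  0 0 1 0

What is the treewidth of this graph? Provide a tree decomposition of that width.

The largest bag has 2 vertices, giving width 1; this decomposition certifies tw(G) ≤ 1. G has an edge, so its treewidth is at least 1. Therefore the treewidth is 1.

Treewidth 1.
One optimal decomposition is:
Bags: B1 = {c, d}  B2 = {a, c}  B3 = {b, c}
Tree: B1–B2, B1–B3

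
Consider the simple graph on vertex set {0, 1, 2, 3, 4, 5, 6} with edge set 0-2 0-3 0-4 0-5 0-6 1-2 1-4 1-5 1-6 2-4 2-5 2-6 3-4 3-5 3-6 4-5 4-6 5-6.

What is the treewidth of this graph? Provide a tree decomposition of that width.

Each bag holds 5 vertices, so the decomposition has width 4, which upper-bounds the treewidth. Conversely, {0, 2, 4, 5, 6} is a clique of size 5, and the vertices of any clique must share a bag in every tree decomposition; so some bag has ≥ 5 vertices and tw(G) ≥ 4. The upper and lower bounds meet at 4, so that is the treewidth.

Treewidth 4.
Bags: B1 = {1, 2, 4, 5, 6}  B2 = {0, 2, 4, 5, 6}  B3 = {0, 3, 4, 5, 6}
Tree: B1–B2, B2–B3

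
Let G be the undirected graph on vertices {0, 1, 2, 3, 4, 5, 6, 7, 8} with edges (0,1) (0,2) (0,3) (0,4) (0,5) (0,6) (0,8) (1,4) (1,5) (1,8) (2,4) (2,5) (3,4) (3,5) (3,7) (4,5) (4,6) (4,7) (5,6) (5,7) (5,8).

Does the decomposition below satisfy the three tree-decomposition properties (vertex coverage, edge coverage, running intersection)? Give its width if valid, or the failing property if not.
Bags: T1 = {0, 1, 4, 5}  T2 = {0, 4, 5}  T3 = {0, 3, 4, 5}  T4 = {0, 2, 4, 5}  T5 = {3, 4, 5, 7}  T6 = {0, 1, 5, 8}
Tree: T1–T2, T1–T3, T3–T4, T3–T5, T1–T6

No — vertex 6 appears in no bag.

A tree decomposition must satisfy three properties: every vertex lies in some bag; for every edge, both endpoints lie together in some bag; and for every vertex, the bags containing it form a connected subtree. Here vertex 6 appears in no bag, so the decomposition is invalid.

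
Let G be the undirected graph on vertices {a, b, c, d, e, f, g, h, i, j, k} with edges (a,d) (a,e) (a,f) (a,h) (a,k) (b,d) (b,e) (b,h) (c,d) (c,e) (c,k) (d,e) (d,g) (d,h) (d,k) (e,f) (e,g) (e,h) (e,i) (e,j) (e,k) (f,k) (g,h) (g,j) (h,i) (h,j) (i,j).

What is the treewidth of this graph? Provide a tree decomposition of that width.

Treewidth 3.
Bags: B1 = {a, d, e, k}  B2 = {a, d, e, h}  B3 = {b, d, e, h}  B4 = {d, e, g, h}  B5 = {a, e, f, k}  B6 = {c, d, e, k}  B7 = {e, g, h, j}  B8 = {e, h, i, j}
Tree: B1–B2, B2–B3, B2–B4, B1–B5, B1–B6, B4–B7, B7–B8

Each bag holds 4 vertices, so the decomposition has width 3, which upper-bounds the treewidth. For the lower bound, the 4 vertices {d, e, g, h} are pairwise adjacent, and any tree decomposition puts a clique entirely inside one bag — forcing width ≥ 3. Hence tw(G) = 3 exactly.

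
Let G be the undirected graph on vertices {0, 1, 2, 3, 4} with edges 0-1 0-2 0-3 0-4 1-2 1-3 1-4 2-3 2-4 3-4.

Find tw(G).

A width-4 tree decomposition is:
Bags: B1 = {0, 1, 2, 3, 4}
Tree: (single bag)
With just one bag of size 5, the width is 5 − 1 = 4, so tw(G) ≤ 4. Conversely, {0, 1, 2, 3, 4} is a clique of size 5, and the vertices of any clique must share a bag in every tree decomposition; so some bag has ≥ 5 vertices and tw(G) ≥ 4. Hence tw(G) = 4 exactly.

4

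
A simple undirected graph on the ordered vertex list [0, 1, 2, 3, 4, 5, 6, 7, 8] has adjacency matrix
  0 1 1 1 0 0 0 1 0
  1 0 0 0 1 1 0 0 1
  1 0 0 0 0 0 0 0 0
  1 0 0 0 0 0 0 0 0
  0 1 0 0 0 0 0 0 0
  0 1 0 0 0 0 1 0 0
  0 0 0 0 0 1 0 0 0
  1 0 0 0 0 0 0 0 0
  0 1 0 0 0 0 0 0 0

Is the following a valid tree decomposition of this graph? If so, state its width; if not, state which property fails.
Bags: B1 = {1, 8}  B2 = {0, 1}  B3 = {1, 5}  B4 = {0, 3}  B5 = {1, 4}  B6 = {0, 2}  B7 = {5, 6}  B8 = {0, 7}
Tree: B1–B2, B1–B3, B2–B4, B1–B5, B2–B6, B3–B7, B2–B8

Every vertex of G appears in some bag (union = {0, 1, 2, 3, 4, 5, 6, 7, 8}); every edge is covered by a bag; and for each vertex v the set of bags containing v is connected in the bag tree. The decomposition is therefore valid. The largest bag has 2 vertices, so the width is 1.

Yes; width 1.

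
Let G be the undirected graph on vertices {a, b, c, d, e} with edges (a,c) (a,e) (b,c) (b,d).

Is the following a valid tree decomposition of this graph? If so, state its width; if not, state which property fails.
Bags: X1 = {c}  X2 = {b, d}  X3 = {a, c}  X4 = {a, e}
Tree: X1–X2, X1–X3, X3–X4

No — edge (b,c) lies in no bag.

A tree decomposition must satisfy three properties: every vertex lies in some bag; for every edge, both endpoints lie together in some bag; and for every vertex, the bags containing it form a connected subtree. Here edge (b,c) lies in no bag, so the decomposition is invalid.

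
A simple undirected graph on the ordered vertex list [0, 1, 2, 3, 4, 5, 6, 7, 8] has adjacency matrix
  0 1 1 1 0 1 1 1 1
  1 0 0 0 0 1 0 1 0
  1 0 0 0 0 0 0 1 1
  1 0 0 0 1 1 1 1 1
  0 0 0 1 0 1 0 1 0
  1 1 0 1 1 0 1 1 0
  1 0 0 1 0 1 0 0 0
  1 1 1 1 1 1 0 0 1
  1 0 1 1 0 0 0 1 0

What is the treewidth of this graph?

3

A width-3 tree decomposition is:
Bags: B1 = {0, 1, 5, 7}  B2 = {0, 3, 5, 7}  B3 = {3, 4, 5, 7}  B4 = {0, 3, 7, 8}  B5 = {0, 2, 7, 8}  B6 = {0, 3, 5, 6}
Tree: B1–B2, B2–B3, B2–B4, B4–B5, B2–B6
The largest bag has 4 vertices, giving width 3; this decomposition certifies tw(G) ≤ 3. On the other hand G contains the 4-clique {0, 3, 5, 6}. A clique must lie in a single bag of any decomposition, so no decomposition can have width below 3. Hence tw(G) = 3 exactly.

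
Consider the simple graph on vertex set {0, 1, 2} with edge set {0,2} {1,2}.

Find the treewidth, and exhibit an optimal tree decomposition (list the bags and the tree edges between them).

Every bag has size at most 2, so the width is 2 − 1 = 1 and tw(G) ≤ 1. Since G has at least one edge (e.g. 2–1), it is not an edgeless graph, so tw(G) ≥ 1. Hence tw(G) = 1 exactly.

Treewidth 1.
One such decomposition:
Bags: B1 = {1, 2}  B2 = {0, 2}
Tree: B1–B2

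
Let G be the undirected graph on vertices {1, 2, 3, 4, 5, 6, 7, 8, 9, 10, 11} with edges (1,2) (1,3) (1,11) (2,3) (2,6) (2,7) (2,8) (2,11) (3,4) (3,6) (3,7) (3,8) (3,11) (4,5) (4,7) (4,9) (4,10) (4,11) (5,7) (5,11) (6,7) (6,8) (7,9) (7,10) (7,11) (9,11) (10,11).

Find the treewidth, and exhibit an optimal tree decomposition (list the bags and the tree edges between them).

Every bag has size at most 4, so the width is 4 − 1 = 3 and tw(G) ≤ 3. On the other hand G contains the 4-clique {2, 3, 6, 8}. A clique must lie in a single bag of any decomposition, so no decomposition can have width below 3. Hence tw(G) = 3 exactly.

Treewidth 3.
One such decomposition:
Bags: B1 = {3, 4, 7, 11}  B2 = {2, 3, 7, 11}  B3 = {2, 3, 6, 7}  B4 = {1, 2, 3, 11}  B5 = {4, 5, 7, 11}  B6 = {2, 3, 6, 8}  B7 = {4, 7, 10, 11}  B8 = {4, 7, 9, 11}
Tree: B1–B2, B2–B3, B2–B4, B1–B5, B3–B6, B1–B7, B5–B8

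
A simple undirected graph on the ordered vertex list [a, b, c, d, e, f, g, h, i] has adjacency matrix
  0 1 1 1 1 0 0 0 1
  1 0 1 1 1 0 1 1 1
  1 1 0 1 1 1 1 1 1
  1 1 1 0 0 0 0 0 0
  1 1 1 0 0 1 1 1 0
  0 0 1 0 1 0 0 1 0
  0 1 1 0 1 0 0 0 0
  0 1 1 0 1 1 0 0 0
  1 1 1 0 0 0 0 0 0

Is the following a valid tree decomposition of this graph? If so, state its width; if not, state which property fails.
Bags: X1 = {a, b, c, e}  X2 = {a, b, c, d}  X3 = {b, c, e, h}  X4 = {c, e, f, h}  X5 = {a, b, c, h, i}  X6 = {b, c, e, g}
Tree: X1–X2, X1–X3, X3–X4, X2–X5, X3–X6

No — bags containing vertex h are not connected in the tree.

A tree decomposition must satisfy three properties: every vertex lies in some bag; for every edge, both endpoints lie together in some bag; and for every vertex, the bags containing it form a connected subtree. Here bags containing vertex h are not connected in the tree, so the decomposition is invalid.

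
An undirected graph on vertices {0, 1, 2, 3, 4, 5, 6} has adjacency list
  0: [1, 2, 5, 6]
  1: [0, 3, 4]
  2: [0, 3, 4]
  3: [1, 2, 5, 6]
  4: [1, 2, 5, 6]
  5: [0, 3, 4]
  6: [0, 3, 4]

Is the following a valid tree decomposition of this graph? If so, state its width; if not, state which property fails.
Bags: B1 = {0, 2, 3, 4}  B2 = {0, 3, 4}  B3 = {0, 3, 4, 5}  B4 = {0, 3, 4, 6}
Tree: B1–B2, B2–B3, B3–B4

A tree decomposition must satisfy three properties: every vertex lies in some bag; for every edge, both endpoints lie together in some bag; and for every vertex, the bags containing it form a connected subtree. Here vertex 1 appears in no bag, so the decomposition is invalid.

No — vertex 1 appears in no bag.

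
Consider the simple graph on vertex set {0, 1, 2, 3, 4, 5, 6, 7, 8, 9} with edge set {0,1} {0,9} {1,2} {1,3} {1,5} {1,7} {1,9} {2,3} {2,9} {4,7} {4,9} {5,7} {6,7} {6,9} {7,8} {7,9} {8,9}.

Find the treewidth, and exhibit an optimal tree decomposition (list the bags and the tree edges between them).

Every bag has size at most 3, so the width is 3 − 1 = 2 and tw(G) ≤ 2. Conversely, {0, 1, 9} is a clique of size 3, and the vertices of any clique must share a bag in every tree decomposition; so some bag has ≥ 3 vertices and tw(G) ≥ 2. The upper and lower bounds meet at 2, so that is the treewidth.

Treewidth 2.
One such decomposition:
Bags: B1 = {7, 8, 9}  B2 = {1, 7, 9}  B3 = {0, 1, 9}  B4 = {1, 2, 9}  B5 = {4, 7, 9}  B6 = {1, 2, 3}  B7 = {6, 7, 9}  B8 = {1, 5, 7}
Tree: B1–B2, B2–B3, B3–B4, B2–B5, B4–B6, B1–B7, B2–B8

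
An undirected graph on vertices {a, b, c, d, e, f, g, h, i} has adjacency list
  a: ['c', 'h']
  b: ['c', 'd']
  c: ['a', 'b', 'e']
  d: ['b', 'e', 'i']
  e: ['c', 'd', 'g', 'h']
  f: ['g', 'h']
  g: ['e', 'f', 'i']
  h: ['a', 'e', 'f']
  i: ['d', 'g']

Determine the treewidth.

3

A width-3 tree decomposition is:
Bags: B1 = {a, f, g, h}  B2 = {a, e, g, h}  B3 = {a, c, e, g}  B4 = {c, e, g, i}  B5 = {c, d, e, i}  B6 = {b, c, d, i}
Tree: B1–B2, B2–B3, B3–B4, B4–B5, B5–B6
Every bag has size at most 4, so the width is 4 − 1 = 3 and tw(G) ≤ 3. For the lower bound: the 4 vertex sets {a,f,h}, {g}, {e}, {b,c,d,i} are disjoint, each induces a connected subgraph, and every pair is joined by at least one edge of G. Contracting each set to a single vertex therefore yields K_{4} as a minor, and since treewidth is minor-monotone, tw(G) ≥ tw(K_{4}) = 3. The upper and lower bounds meet at 3, so that is the treewidth.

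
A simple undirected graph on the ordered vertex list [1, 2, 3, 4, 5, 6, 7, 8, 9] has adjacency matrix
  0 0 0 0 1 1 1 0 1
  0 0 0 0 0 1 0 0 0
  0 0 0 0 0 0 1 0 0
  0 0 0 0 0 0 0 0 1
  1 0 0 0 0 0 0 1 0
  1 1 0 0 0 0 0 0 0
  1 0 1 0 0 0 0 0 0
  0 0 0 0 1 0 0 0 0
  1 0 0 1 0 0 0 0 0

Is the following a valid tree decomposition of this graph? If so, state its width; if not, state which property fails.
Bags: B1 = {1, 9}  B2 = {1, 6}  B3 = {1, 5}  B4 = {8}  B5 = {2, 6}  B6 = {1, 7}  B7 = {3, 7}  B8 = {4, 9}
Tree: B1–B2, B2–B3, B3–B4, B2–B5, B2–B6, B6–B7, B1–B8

A tree decomposition must satisfy three properties: every vertex lies in some bag; for every edge, both endpoints lie together in some bag; and for every vertex, the bags containing it form a connected subtree. Here edge (5,8) lies in no bag, so the decomposition is invalid.

No — edge (5,8) lies in no bag.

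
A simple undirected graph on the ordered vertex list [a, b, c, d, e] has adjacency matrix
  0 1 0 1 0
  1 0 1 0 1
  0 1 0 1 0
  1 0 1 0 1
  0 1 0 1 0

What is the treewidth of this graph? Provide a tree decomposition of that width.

Every bag has size at most 3, so the width is 3 − 1 = 2 and tw(G) ≤ 2. For the lower bound, G contains the cycle d–c–b–e–d, so G is not a forest; only forests have treewidth ≤ 1, hence tw(G) ≥ 2. Combining the bounds, tw(G) = 2.

Treewidth 2.
Bags: B1 = {b, c, d}  B2 = {b, d, e}  B3 = {a, b, d}
Tree: B1–B2, B2–B3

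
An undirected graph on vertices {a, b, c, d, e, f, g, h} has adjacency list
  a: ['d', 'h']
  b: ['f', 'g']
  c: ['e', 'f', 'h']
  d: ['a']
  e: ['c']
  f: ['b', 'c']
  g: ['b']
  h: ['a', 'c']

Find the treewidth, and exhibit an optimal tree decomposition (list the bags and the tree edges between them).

Every bag has size at most 2, so the width is 2 − 1 = 1 and tw(G) ≤ 1. Any graph with an edge has treewidth ≥ 1, and G has the edge f–c. Hence tw(G) = 1 exactly.

Treewidth 1.
Bags: B1 = {c, f}  B2 = {b, f}  B3 = {c, e}  B4 = {c, h}  B5 = {b, g}  B6 = {a, h}  B7 = {a, d}
Tree: B1–B2, B1–B3, B1–B4, B2–B5, B4–B6, B6–B7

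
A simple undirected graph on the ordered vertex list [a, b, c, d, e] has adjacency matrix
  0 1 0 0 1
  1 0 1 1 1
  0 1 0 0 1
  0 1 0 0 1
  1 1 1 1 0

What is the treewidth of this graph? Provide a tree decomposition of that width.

Treewidth 2.
One such decomposition:
Bags: B1 = {a, b, e}  B2 = {b, d, e}  B3 = {b, c, e}
Tree: B1–B2, B1–B3

The largest bag has 3 vertices, giving width 2; this decomposition certifies tw(G) ≤ 2. On the other hand G contains the 3-clique {b, d, e}. A clique must lie in a single bag of any decomposition, so no decomposition can have width below 2. Hence tw(G) = 2 exactly.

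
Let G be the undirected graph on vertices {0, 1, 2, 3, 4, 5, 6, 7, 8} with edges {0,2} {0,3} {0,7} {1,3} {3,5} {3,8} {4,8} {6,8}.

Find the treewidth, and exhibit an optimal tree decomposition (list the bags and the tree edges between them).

Every bag has size at most 2, so the width is 2 − 1 = 1 and tw(G) ≤ 1. Since G has at least one edge (e.g. 7–0), it is not an edgeless graph, so tw(G) ≥ 1. Therefore the treewidth is 1.

Treewidth 1.
One such decomposition:
Bags: B1 = {0, 7}  B2 = {0, 3}  B3 = {3, 5}  B4 = {3, 8}  B5 = {1, 3}  B6 = {6, 8}  B7 = {4, 8}  B8 = {0, 2}
Tree: B1–B2, B2–B3, B2–B4, B2–B5, B4–B6, B6–B7, B2–B8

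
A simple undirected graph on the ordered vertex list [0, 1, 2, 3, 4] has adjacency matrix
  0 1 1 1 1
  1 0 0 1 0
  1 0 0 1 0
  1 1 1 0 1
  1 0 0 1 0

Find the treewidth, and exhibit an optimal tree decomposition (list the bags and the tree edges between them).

Each bag holds 3 vertices, so the decomposition has width 2, which upper-bounds the treewidth. On the other hand G contains the 3-clique {0, 1, 3}. A clique must lie in a single bag of any decomposition, so no decomposition can have width below 2. Hence tw(G) = 2 exactly.

Treewidth 2.
Bags: B1 = {0, 1, 3}  B2 = {0, 2, 3}  B3 = {0, 3, 4}
Tree: B1–B2, B2–B3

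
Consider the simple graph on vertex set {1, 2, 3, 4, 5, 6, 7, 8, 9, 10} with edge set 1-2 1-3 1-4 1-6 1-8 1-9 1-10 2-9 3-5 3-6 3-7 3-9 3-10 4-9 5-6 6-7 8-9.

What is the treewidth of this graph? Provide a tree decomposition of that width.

Every bag has size at most 3, so the width is 3 − 1 = 2 and tw(G) ≤ 2. On the other hand G contains the 3-clique {1, 8, 9}. A clique must lie in a single bag of any decomposition, so no decomposition can have width below 2. Hence tw(G) = 2 exactly.

Treewidth 2.
One such decomposition:
Bags: B1 = {1, 3, 9}  B2 = {1, 3, 6}  B3 = {1, 3, 10}  B4 = {1, 8, 9}  B5 = {1, 4, 9}  B6 = {3, 5, 6}  B7 = {1, 2, 9}  B8 = {3, 6, 7}
Tree: B1–B2, B1–B3, B1–B4, B1–B5, B2–B6, B1–B7, B6–B8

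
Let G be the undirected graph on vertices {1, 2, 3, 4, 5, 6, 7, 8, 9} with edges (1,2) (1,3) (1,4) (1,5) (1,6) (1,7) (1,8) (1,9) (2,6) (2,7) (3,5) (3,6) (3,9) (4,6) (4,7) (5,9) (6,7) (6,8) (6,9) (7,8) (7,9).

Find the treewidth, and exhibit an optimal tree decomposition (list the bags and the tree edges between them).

The largest bag has 4 vertices, giving width 3; this decomposition certifies tw(G) ≤ 3. For the lower bound, the 4 vertices {1, 3, 5, 9} are pairwise adjacent, and any tree decomposition puts a clique entirely inside one bag — forcing width ≥ 3. Therefore the treewidth is 3.

Treewidth 3.
One such decomposition:
Bags: B1 = {1, 6, 7, 9}  B2 = {1, 6, 7, 8}  B3 = {1, 3, 6, 9}  B4 = {1, 4, 6, 7}  B5 = {1, 3, 5, 9}  B6 = {1, 2, 6, 7}
Tree: B1–B2, B1–B3, B2–B4, B3–B5, B2–B6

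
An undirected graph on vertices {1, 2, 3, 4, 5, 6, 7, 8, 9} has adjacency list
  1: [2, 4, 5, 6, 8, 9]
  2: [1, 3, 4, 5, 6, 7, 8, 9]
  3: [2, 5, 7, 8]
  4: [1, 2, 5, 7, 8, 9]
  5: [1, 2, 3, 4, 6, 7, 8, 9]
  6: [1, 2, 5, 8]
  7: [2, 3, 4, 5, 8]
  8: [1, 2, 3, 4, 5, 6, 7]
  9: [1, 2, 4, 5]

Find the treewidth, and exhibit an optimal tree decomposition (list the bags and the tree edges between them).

Every bag has size at most 5, so the width is 5 − 1 = 4 and tw(G) ≤ 4. For the lower bound, the 5 vertices {1, 2, 4, 5, 8} are pairwise adjacent, and any tree decomposition puts a clique entirely inside one bag — forcing width ≥ 4. The upper and lower bounds meet at 4, so that is the treewidth.

Treewidth 4.
One such decomposition:
Bags: B1 = {2, 4, 5, 7, 8}  B2 = {1, 2, 4, 5, 8}  B3 = {2, 3, 5, 7, 8}  B4 = {1, 2, 4, 5, 9}  B5 = {1, 2, 5, 6, 8}
Tree: B1–B2, B1–B3, B2–B4, B2–B5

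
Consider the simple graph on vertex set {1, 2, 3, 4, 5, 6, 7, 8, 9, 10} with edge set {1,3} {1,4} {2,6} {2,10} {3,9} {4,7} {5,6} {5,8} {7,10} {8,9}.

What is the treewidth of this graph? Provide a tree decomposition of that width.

The largest bag has 3 vertices, giving width 2; this decomposition certifies tw(G) ≤ 2. For the lower bound, G contains the cycle 2–10–7–4–1–3–9–8–5–6–2, so G is not a forest; only forests have treewidth ≤ 1, hence tw(G) ≥ 2. The upper and lower bounds meet at 2, so that is the treewidth.

Treewidth 2.
One such decomposition:
Bags: B1 = {2, 7, 10}  B2 = {2, 4, 7}  B3 = {1, 2, 4}  B4 = {1, 2, 3}  B5 = {2, 3, 9}  B6 = {2, 8, 9}  B7 = {2, 5, 8}  B8 = {2, 5, 6}
Tree: B1–B2, B2–B3, B3–B4, B4–B5, B5–B6, B6–B7, B7–B8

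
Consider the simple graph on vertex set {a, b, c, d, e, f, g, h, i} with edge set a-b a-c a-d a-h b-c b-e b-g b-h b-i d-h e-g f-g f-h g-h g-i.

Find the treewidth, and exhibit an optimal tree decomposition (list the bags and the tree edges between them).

Every bag has size at most 3, so the width is 3 − 1 = 2 and tw(G) ≤ 2. On the other hand G contains the 3-clique {a, d, h}. A clique must lie in a single bag of any decomposition, so no decomposition can have width below 2. Combining the bounds, tw(G) = 2.

Treewidth 2.
Bags: B1 = {b, e, g}  B2 = {b, g, i}  B3 = {b, g, h}  B4 = {f, g, h}  B5 = {a, b, h}  B6 = {a, b, c}  B7 = {a, d, h}
Tree: B1–B2, B1–B3, B3–B4, B3–B5, B5–B6, B5–B7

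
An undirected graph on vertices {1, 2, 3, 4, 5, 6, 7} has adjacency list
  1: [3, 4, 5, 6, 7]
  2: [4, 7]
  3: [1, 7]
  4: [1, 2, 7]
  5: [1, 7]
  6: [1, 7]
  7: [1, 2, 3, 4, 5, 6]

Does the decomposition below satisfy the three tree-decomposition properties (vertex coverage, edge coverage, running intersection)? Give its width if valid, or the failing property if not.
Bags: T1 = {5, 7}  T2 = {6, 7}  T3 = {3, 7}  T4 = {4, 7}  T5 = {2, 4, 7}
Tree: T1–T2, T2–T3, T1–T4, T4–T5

No — vertex 1 appears in no bag.

A tree decomposition must satisfy three properties: every vertex lies in some bag; for every edge, both endpoints lie together in some bag; and for every vertex, the bags containing it form a connected subtree. Here vertex 1 appears in no bag, so the decomposition is invalid.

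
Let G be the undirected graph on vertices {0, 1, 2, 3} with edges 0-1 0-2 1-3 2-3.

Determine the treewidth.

2

A width-2 tree decomposition is:
Bags: B1 = {0, 1, 2}  B2 = {1, 2, 3}
Tree: B1–B2
Each bag holds 3 vertices, so the decomposition has width 2, which upper-bounds the treewidth. Since 1–0–2–3–1 is a cycle in G, G is not acyclic. Forests are exactly the graphs of treewidth ≤ 1, so tw(G) ≥ 2. Combining the bounds, tw(G) = 2.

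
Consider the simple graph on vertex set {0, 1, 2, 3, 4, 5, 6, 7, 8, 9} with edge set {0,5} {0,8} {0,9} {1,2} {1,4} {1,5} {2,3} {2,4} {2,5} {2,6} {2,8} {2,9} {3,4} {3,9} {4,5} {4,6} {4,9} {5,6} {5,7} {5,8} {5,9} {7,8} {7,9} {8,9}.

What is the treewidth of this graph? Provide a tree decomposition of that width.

Each bag holds 4 vertices, so the decomposition has width 3, which upper-bounds the treewidth. Conversely, {2, 3, 4, 9} is a clique of size 4, and the vertices of any clique must share a bag in every tree decomposition; so some bag has ≥ 4 vertices and tw(G) ≥ 3. Combining the bounds, tw(G) = 3.

Treewidth 3.
One optimal decomposition is:
Bags: B1 = {2, 5, 8, 9}  B2 = {2, 4, 5, 9}  B3 = {0, 5, 8, 9}  B4 = {2, 4, 5, 6}  B5 = {5, 7, 8, 9}  B6 = {1, 2, 4, 5}  B7 = {2, 3, 4, 9}
Tree: B1–B2, B1–B3, B2–B4, B3–B5, B2–B6, B2–B7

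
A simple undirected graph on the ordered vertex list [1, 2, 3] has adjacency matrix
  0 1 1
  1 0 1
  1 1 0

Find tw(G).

2

A width-2 tree decomposition is:
Bags: B1 = {1, 2, 3}
Tree: (single bag)
A single bag containing all 3 vertices is trivially a valid decomposition of width 2. Conversely, {1, 2, 3} is a clique of size 3, and the vertices of any clique must share a bag in every tree decomposition; so some bag has ≥ 3 vertices and tw(G) ≥ 2. Combining the bounds, tw(G) = 2.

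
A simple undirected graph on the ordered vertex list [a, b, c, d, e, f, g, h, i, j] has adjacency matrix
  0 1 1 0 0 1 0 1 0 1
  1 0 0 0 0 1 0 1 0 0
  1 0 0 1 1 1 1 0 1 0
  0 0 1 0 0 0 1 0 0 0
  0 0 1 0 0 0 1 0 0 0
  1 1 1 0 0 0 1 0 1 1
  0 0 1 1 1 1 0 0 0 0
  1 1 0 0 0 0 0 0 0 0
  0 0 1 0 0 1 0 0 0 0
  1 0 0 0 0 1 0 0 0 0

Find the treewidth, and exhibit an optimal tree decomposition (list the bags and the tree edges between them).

Treewidth 2.
Bags: B1 = {c, f, g}  B2 = {c, e, g}  B3 = {a, c, f}  B4 = {c, f, i}  B5 = {a, b, f}  B6 = {c, d, g}  B7 = {a, f, j}  B8 = {a, b, h}
Tree: B1–B2, B1–B3, B3–B4, B3–B5, B1–B6, B5–B7, B5–B8

The largest bag has 3 vertices, giving width 2; this decomposition certifies tw(G) ≤ 2. On the other hand G contains the 3-clique {c, d, g}. A clique must lie in a single bag of any decomposition, so no decomposition can have width below 2. Therefore the treewidth is 2.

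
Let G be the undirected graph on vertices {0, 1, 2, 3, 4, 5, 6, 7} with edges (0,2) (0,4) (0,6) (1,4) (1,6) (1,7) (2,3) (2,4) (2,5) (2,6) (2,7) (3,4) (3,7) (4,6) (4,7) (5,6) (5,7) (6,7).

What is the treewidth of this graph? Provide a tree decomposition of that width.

Treewidth 3.
One such decomposition:
Bags: B1 = {2, 4, 6, 7}  B2 = {1, 4, 6, 7}  B3 = {0, 2, 4, 6}  B4 = {2, 5, 6, 7}  B5 = {2, 3, 4, 7}
Tree: B1–B2, B1–B3, B1–B4, B1–B5

Every bag has size at most 4, so the width is 4 − 1 = 3 and tw(G) ≤ 3. Conversely, {1, 4, 6, 7} is a clique of size 4, and the vertices of any clique must share a bag in every tree decomposition; so some bag has ≥ 4 vertices and tw(G) ≥ 3. Combining the bounds, tw(G) = 3.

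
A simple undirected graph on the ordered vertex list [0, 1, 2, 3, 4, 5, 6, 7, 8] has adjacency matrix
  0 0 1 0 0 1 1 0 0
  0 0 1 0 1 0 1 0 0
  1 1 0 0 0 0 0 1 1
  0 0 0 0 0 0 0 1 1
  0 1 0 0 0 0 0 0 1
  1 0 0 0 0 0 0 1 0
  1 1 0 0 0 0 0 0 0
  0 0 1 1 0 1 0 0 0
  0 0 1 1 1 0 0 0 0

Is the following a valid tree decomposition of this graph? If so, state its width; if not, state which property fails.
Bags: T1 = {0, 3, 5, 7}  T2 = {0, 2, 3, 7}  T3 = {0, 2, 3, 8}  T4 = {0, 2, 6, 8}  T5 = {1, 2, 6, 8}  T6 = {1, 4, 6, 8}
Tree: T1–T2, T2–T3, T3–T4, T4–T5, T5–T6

Yes; width 3.

Checking the three conditions: (i) the bags cover all of {0, 1, 2, 3, 4, 5, 6, 7, 8}; (ii) for each edge, some bag contains both endpoints; (iii) the bags containing any fixed vertex form a subtree. All hold, so the decomposition is valid with width 4 − 1 = 3.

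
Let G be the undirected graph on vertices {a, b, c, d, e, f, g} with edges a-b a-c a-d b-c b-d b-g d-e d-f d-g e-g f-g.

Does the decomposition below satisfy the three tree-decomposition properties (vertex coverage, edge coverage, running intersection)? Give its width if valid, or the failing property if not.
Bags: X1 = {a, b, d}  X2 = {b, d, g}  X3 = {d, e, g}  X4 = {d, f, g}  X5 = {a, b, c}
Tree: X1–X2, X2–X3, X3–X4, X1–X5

Yes; width 2.

Vertex coverage: the bags together contain {a, b, c, d, e, f, g}, the full vertex set. Edge coverage: each edge of G has both endpoints in at least one bag. Running intersection: for every vertex, the bags containing it form a connected subtree. All three properties hold, so this is a valid tree decomposition of width max|bag| − 1 = 2, and hence tw(G) ≤ 2.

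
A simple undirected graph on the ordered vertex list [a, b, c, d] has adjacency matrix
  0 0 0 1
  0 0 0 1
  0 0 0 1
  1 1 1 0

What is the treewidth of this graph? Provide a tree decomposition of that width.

Treewidth 1.
One optimal decomposition is:
Bags: B1 = {b, d}  B2 = {c, d}  B3 = {a, d}
Tree: B1–B2, B2–B3

Each bag holds 2 vertices, so the decomposition has width 1, which upper-bounds the treewidth. Since G has at least one edge (e.g. b–d), it is not an edgeless graph, so tw(G) ≥ 1. Combining the bounds, tw(G) = 1.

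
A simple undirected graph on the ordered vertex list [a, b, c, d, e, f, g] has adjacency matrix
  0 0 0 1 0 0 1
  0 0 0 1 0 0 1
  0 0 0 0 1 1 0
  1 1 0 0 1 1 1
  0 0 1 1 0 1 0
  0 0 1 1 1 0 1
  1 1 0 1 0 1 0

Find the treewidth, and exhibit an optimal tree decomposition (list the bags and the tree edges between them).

Treewidth 2.
Bags: B1 = {d, f, g}  B2 = {d, e, f}  B3 = {c, e, f}  B4 = {a, d, g}  B5 = {b, d, g}
Tree: B1–B2, B2–B3, B1–B4, B4–B5

Every bag has size at most 3, so the width is 3 − 1 = 2 and tw(G) ≤ 2. On the other hand G contains the 3-clique {d, f, g}. A clique must lie in a single bag of any decomposition, so no decomposition can have width below 2. Combining the bounds, tw(G) = 2.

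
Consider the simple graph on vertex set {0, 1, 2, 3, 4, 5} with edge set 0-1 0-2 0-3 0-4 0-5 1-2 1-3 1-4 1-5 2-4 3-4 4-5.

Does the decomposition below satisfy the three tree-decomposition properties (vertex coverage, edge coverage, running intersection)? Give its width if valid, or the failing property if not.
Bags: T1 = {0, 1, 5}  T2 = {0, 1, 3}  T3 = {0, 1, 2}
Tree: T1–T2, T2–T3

A tree decomposition must satisfy three properties: every vertex lies in some bag; for every edge, both endpoints lie together in some bag; and for every vertex, the bags containing it form a connected subtree. Here vertex 4 appears in no bag, so the decomposition is invalid.

No — vertex 4 appears in no bag.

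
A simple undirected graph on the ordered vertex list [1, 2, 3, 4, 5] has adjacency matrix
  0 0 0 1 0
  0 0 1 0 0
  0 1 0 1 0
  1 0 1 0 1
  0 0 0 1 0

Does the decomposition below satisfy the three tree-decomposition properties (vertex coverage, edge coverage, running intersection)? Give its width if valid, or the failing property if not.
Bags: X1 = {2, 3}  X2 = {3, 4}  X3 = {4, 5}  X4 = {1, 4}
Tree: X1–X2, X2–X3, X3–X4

Checking the three conditions: (i) the bags cover all of {1, 2, 3, 4, 5}; (ii) for each edge, some bag contains both endpoints; (iii) the bags containing any fixed vertex form a subtree. All hold, so the decomposition is valid with width 2 − 1 = 1.

Yes; width 1.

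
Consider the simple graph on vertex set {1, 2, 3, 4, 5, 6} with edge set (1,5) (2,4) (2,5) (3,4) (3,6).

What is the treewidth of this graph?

A width-1 tree decomposition is:
Bags: B1 = {3, 6}  B2 = {3, 4}  B3 = {2, 4}  B4 = {2, 5}  B5 = {1, 5}
Tree: B1–B2, B2–B3, B3–B4, B4–B5
The largest bag has 2 vertices, giving width 1; this decomposition certifies tw(G) ≤ 1. Since G has at least one edge (e.g. 6–3), it is not an edgeless graph, so tw(G) ≥ 1. Combining the bounds, tw(G) = 1.

1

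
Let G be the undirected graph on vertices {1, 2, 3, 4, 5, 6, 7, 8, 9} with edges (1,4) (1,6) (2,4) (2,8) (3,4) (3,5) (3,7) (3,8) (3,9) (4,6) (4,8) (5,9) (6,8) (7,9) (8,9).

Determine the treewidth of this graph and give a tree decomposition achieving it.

Treewidth 2.
One optimal decomposition is:
Bags: B1 = {3, 8, 9}  B2 = {3, 4, 8}  B3 = {3, 5, 9}  B4 = {4, 6, 8}  B5 = {3, 7, 9}  B6 = {1, 4, 6}  B7 = {2, 4, 8}
Tree: B1–B2, B1–B3, B2–B4, B1–B5, B4–B6, B4–B7

Each bag holds 3 vertices, so the decomposition has width 2, which upper-bounds the treewidth. Conversely, {1, 4, 6} is a clique of size 3, and the vertices of any clique must share a bag in every tree decomposition; so some bag has ≥ 3 vertices and tw(G) ≥ 2. Therefore the treewidth is 2.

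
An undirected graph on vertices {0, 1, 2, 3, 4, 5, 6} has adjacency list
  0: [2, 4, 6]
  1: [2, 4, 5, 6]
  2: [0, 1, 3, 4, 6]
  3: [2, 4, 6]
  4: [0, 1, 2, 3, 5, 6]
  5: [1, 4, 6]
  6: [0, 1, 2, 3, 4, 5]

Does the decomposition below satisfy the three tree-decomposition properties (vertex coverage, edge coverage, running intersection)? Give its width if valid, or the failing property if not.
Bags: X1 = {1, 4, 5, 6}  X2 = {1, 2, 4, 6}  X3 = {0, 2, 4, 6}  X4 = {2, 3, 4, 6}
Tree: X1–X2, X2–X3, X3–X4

Every vertex of G appears in some bag (union = {0, 1, 2, 3, 4, 5, 6}); every edge is covered by a bag; and for each vertex v the set of bags containing v is connected in the bag tree. The decomposition is therefore valid. The largest bag has 4 vertices, so the width is 3.

Yes; width 3.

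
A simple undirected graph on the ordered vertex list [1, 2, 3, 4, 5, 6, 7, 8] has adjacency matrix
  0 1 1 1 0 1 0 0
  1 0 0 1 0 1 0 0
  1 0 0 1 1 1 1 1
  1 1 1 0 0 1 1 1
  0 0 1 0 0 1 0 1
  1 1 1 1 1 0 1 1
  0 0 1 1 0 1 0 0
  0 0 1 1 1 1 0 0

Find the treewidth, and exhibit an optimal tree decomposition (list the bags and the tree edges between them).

Treewidth 3.
One optimal decomposition is:
Bags: B1 = {1, 3, 4, 6}  B2 = {3, 4, 6, 8}  B3 = {3, 5, 6, 8}  B4 = {1, 2, 4, 6}  B5 = {3, 4, 6, 7}
Tree: B1–B2, B2–B3, B1–B4, B1–B5

The largest bag has 4 vertices, giving width 3; this decomposition certifies tw(G) ≤ 3. For the lower bound, the 4 vertices {1, 2, 4, 6} are pairwise adjacent, and any tree decomposition puts a clique entirely inside one bag — forcing width ≥ 3. Therefore the treewidth is 3.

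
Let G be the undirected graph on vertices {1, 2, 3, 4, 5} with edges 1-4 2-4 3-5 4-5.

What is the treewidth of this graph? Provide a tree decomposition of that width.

Each bag holds 2 vertices, so the decomposition has width 1, which upper-bounds the treewidth. Any graph with an edge has treewidth ≥ 1, and G has the edge 4–5. The upper and lower bounds meet at 1, so that is the treewidth.

Treewidth 1.
One such decomposition:
Bags: B1 = {4, 5}  B2 = {2, 4}  B3 = {3, 5}  B4 = {1, 4}
Tree: B1–B2, B1–B3, B2–B4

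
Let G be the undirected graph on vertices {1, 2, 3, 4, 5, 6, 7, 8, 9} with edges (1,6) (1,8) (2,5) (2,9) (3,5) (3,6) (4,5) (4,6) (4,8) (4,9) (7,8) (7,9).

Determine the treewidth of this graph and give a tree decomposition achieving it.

Treewidth 3.
One such decomposition:
Bags: B1 = {1, 3, 6, 8}  B2 = {3, 4, 6, 8}  B3 = {3, 4, 5, 8}  B4 = {4, 5, 7, 8}  B5 = {4, 5, 7, 9}  B6 = {2, 5, 7, 9}
Tree: B1–B2, B2–B3, B3–B4, B4–B5, B5–B6

Every bag has size at most 4, so the width is 4 − 1 = 3 and tw(G) ≤ 3. For the lower bound: the 4 vertex sets {1,3,6}, {8}, {4}, {2,5,7,9} are disjoint, each induces a connected subgraph, and every pair is joined by at least one edge of G. Contracting each set to a single vertex therefore yields K_{4} as a minor, and since treewidth is minor-monotone, tw(G) ≥ tw(K_{4}) = 3. The upper and lower bounds meet at 3, so that is the treewidth.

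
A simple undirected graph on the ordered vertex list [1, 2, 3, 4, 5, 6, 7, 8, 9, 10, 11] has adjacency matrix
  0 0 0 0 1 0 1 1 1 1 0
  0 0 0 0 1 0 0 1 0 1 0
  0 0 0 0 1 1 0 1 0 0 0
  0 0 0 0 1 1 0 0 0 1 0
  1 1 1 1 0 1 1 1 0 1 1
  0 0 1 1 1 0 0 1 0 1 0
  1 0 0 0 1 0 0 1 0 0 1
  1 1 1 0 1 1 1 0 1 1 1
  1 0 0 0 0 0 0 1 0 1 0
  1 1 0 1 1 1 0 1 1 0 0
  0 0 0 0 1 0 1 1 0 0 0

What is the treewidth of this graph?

3

A width-3 tree decomposition is:
Bags: B1 = {3, 5, 6, 8}  B2 = {5, 6, 8, 10}  B3 = {2, 5, 8, 10}  B4 = {4, 5, 6, 10}  B5 = {1, 5, 8, 10}  B6 = {1, 8, 9, 10}  B7 = {1, 5, 7, 8}  B8 = {5, 7, 8, 11}
Tree: B1–B2, B2–B3, B2–B4, B3–B5, B5–B6, B5–B7, B7–B8
Each bag holds 4 vertices, so the decomposition has width 3, which upper-bounds the treewidth. For the lower bound, the 4 vertices {1, 8, 9, 10} are pairwise adjacent, and any tree decomposition puts a clique entirely inside one bag — forcing width ≥ 3. Hence tw(G) = 3 exactly.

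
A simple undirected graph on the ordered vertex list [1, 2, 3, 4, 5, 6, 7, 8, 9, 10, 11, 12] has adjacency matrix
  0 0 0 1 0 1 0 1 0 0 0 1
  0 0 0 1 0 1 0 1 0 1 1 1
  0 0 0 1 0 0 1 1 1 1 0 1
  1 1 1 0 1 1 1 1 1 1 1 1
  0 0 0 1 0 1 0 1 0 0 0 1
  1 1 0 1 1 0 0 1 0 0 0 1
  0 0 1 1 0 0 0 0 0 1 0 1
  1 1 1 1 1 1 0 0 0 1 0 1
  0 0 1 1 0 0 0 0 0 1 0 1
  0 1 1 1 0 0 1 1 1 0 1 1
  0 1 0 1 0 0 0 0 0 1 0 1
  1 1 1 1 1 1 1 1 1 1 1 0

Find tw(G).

4

A width-4 tree decomposition is:
Bags: B1 = {2, 4, 8, 10, 12}  B2 = {2, 4, 10, 11, 12}  B3 = {2, 4, 6, 8, 12}  B4 = {3, 4, 8, 10, 12}  B5 = {3, 4, 7, 10, 12}  B6 = {3, 4, 9, 10, 12}  B7 = {4, 5, 6, 8, 12}  B8 = {1, 4, 6, 8, 12}
Tree: B1–B2, B1–B3, B1–B4, B4–B5, B5–B6, B3–B7, B7–B8
Every bag has size at most 5, so the width is 5 − 1 = 4 and tw(G) ≤ 4. Conversely, {2, 4, 8, 10, 12} is a clique of size 5, and the vertices of any clique must share a bag in every tree decomposition; so some bag has ≥ 5 vertices and tw(G) ≥ 4. Therefore the treewidth is 4.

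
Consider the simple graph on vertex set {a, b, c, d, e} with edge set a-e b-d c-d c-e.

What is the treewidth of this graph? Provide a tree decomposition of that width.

Treewidth 1.
One optimal decomposition is:
Bags: B1 = {a, e}  B2 = {c, e}  B3 = {c, d}  B4 = {b, d}
Tree: B1–B2, B2–B3, B3–B4

The largest bag has 2 vertices, giving width 1; this decomposition certifies tw(G) ≤ 1. G has an edge, so its treewidth is at least 1. The upper and lower bounds meet at 1, so that is the treewidth.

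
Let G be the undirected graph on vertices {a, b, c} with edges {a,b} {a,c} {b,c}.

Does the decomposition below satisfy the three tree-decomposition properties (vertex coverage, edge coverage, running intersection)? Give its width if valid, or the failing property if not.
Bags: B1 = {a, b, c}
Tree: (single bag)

Yes; width 2.

Every vertex of G appears in some bag (union = {a, b, c}); every edge is covered by a bag; and for each vertex v the set of bags containing v is connected in the bag tree. The decomposition is therefore valid. The largest bag has 3 vertices, so the width is 2.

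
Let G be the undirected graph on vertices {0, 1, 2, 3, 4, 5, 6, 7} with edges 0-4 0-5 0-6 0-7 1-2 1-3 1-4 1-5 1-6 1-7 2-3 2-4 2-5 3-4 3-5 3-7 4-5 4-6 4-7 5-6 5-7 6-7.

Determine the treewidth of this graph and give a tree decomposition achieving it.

Treewidth 4.
Bags: B1 = {1, 4, 5, 6, 7}  B2 = {1, 3, 4, 5, 7}  B3 = {1, 2, 3, 4, 5}  B4 = {0, 4, 5, 6, 7}
Tree: B1–B2, B2–B3, B1–B4

The largest bag has 5 vertices, giving width 4; this decomposition certifies tw(G) ≤ 4. Conversely, {0, 4, 5, 6, 7} is a clique of size 5, and the vertices of any clique must share a bag in every tree decomposition; so some bag has ≥ 5 vertices and tw(G) ≥ 4. The upper and lower bounds meet at 4, so that is the treewidth.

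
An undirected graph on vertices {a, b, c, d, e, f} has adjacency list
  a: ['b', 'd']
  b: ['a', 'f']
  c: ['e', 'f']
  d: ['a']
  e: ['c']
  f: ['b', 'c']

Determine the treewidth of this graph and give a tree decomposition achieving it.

The largest bag has 2 vertices, giving width 1; this decomposition certifies tw(G) ≤ 1. Since G has at least one edge (e.g. d–a), it is not an edgeless graph, so tw(G) ≥ 1. The upper and lower bounds meet at 1, so that is the treewidth.

Treewidth 1.
Bags: B1 = {a, d}  B2 = {a, b}  B3 = {b, f}  B4 = {c, f}  B5 = {c, e}
Tree: B1–B2, B2–B3, B3–B4, B4–B5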